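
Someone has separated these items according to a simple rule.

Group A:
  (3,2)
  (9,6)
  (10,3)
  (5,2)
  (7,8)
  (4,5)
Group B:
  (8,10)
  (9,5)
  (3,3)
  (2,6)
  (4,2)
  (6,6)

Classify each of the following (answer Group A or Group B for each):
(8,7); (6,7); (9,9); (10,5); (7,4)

The simplest hypothesis consistent with all the labels is: sum is odd.
(8,7) → 8+7 = 15 → Group A.
(6,7) → 6+7 = 13 → Group A.
(9,9) → 9+9 = 18 → Group B.
(10,5) → 10+5 = 15 → Group A.
(7,4) → 7+4 = 11 → Group A.

Group A, Group A, Group B, Group A, Group A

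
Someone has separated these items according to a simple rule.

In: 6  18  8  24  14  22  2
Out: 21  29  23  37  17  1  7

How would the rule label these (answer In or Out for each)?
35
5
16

A rule that fits every label: even — true of each 'In' example, false of each 'Out' one.
35: 35 is odd — doesn't match, so Out. 5: 5 is odd — doesn't match, so Out. 16: 16 is even — satisfies this, so In.

Out, Out, In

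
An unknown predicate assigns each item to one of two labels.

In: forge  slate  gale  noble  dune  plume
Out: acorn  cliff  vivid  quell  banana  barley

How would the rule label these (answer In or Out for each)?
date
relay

In, Out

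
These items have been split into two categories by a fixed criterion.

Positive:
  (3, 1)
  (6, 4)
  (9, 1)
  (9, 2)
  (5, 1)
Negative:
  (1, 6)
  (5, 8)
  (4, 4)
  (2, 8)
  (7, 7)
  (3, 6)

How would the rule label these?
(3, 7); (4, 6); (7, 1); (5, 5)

Negative, Negative, Positive, Negative

One predicate separates the groups cleanly: first > second.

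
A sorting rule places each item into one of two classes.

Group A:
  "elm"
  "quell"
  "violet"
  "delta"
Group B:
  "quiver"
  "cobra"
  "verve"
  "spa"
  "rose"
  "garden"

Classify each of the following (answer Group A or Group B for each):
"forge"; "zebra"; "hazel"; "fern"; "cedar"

Every 'Group A' example satisfies: contains 'l'. None of the 'Group B' examples do.

Group B, Group B, Group A, Group B, Group B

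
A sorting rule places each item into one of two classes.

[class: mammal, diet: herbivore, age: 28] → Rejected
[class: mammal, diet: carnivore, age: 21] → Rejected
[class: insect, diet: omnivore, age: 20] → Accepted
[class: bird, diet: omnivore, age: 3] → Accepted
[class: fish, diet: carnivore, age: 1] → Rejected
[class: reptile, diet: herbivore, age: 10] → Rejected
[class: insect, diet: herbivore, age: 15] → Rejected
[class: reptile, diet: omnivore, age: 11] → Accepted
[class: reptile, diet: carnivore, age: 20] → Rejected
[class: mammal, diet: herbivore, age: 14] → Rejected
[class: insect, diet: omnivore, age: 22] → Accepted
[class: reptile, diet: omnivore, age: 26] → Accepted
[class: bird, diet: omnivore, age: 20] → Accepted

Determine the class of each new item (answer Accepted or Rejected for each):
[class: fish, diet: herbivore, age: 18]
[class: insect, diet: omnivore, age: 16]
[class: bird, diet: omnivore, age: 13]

Rejected, Accepted, Accepted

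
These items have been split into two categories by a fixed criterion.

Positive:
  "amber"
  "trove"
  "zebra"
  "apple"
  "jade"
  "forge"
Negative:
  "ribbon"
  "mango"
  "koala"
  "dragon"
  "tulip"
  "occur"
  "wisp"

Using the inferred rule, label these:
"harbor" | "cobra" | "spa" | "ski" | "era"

The distinguishing property — contains 'e' — holds for all the 'Positive' cases and none of the 'Negative' cases.
"harbor": no 'e', doesn't match → Negative. "cobra": no 'e', doesn't match → Negative. "spa": no 'e', doesn't match → Negative. "ski": no 'e', doesn't match → Negative. "era": has 'e', fits → Positive.

Negative, Negative, Negative, Negative, Positive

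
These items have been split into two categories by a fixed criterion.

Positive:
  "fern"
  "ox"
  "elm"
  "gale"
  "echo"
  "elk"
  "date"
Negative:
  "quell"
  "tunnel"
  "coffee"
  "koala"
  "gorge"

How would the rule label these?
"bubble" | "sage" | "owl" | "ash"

Negative, Positive, Positive, Positive

The common property of the 'Positive' items is: length ≤ 4. No 'Negative' item has it.
"bubble" — length 6, hence Negative. "sage" — length 4, hence Positive. "owl" — length 3, hence Positive. "ash" — length 3, hence Positive.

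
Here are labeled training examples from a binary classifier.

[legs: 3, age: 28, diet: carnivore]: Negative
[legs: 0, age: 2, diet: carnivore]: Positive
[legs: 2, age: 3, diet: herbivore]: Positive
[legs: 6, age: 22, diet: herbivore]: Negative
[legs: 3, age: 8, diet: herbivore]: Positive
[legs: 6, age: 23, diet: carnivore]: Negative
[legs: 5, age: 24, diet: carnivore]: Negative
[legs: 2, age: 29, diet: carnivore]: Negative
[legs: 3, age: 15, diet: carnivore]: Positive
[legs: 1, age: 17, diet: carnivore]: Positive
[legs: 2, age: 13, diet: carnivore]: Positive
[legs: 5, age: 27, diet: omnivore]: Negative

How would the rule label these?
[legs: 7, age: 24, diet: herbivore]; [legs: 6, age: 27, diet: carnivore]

The common property of the 'Positive' items is: age ≤ 17. No 'Negative' item has it.
[legs: 7, age: 24, diet: herbivore] → age = 24 → Negative.
[legs: 6, age: 27, diet: carnivore] → age = 27 → Negative.

Negative, Negative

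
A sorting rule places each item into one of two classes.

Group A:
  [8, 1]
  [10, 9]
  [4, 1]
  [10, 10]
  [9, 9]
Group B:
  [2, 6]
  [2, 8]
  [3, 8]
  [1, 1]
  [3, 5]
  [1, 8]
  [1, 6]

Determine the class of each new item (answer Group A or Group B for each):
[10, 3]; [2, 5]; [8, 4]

The classifier is using: first ≥ 4.
Group A: [10, 3], since first 10.
Group B: [2, 5], since first 2.
Group A: [8, 4], since first 8.

Group A, Group B, Group A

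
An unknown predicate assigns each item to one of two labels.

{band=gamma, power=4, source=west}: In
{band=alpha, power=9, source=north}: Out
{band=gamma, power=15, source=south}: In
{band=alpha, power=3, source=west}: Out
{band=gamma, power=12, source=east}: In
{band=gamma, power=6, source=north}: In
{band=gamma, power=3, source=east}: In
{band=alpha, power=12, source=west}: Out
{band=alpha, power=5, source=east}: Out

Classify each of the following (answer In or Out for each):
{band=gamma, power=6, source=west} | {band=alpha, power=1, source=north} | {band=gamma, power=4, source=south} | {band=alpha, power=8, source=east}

The simplest hypothesis consistent with all the labels is: band is gamma.
{band=gamma, power=6, source=west}: In (band is gamma).
{band=alpha, power=1, source=north}: Out (band is alpha).
{band=gamma, power=4, source=south}: In (band is gamma).
{band=alpha, power=8, source=east}: Out (band is alpha).

In, Out, In, Out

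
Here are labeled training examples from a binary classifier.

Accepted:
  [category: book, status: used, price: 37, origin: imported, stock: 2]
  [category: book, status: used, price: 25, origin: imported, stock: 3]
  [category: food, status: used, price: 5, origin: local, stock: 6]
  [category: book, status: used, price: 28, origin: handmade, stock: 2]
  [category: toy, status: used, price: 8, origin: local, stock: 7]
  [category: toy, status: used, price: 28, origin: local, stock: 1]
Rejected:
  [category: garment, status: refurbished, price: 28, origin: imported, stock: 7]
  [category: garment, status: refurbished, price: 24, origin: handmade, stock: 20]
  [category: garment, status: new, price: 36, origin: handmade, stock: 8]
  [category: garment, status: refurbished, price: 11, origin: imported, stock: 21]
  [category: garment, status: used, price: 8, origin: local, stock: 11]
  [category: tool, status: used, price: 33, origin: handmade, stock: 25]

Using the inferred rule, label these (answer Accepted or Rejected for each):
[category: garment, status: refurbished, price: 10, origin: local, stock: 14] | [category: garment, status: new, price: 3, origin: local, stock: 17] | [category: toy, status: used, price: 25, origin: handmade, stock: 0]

Every 'Accepted' example satisfies: status is used AND stock ≤ 7. None of the 'Rejected' examples do.
Rejected: [category: garment, status: refurbished, price: 10, origin: local, stock: 14], since status is refurbished, stock = 14.
Rejected: [category: garment, status: new, price: 3, origin: local, stock: 17], since status is new, stock = 17.
Accepted: [category: toy, status: used, price: 25, origin: handmade, stock: 0], since status is used, stock = 0.

Rejected, Rejected, Accepted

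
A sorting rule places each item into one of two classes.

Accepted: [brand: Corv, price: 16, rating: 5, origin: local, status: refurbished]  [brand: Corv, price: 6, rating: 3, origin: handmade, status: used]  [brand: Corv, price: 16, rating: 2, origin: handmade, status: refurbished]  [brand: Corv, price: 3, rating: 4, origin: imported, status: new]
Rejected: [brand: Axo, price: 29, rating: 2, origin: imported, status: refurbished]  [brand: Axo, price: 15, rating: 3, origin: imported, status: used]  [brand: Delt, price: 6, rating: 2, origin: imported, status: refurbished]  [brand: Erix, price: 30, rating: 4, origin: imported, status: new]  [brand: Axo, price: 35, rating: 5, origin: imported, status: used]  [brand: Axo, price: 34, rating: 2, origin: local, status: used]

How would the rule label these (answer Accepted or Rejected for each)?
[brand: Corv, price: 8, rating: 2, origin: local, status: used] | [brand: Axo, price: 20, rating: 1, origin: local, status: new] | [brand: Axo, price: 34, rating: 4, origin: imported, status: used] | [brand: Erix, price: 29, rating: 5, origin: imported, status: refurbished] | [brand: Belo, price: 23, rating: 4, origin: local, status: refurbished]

Accepted, Rejected, Rejected, Rejected, Rejected

One predicate separates the groups cleanly: brand is Corv.
[brand: Corv, price: 8, rating: 2, origin: local, status: used]: brand is Corv — checks out, so Accepted. [brand: Axo, price: 20, rating: 1, origin: local, status: new]: brand is Axo — fails this test, so Rejected. [brand: Axo, price: 34, rating: 4, origin: imported, status: used]: brand is Axo — fails this test, so Rejected. [brand: Erix, price: 29, rating: 5, origin: imported, status: refurbished]: brand is Erix — fails this test, so Rejected. [brand: Belo, price: 23, rating: 4, origin: local, status: refurbished]: brand is Belo — fails this test, so Rejected.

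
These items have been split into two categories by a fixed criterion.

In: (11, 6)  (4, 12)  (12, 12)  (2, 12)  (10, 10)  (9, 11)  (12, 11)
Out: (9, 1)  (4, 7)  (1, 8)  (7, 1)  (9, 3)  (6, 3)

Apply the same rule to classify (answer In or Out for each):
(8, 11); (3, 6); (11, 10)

The distinguishing property — sum ≥ 14 — holds for all the 'In' cases and none of the 'Out' cases.
(8, 11) — 8+11 = 19, hence In. (3, 6) — 3+6 = 9, hence Out. (11, 10) — 11+10 = 21, hence In.

In, Out, In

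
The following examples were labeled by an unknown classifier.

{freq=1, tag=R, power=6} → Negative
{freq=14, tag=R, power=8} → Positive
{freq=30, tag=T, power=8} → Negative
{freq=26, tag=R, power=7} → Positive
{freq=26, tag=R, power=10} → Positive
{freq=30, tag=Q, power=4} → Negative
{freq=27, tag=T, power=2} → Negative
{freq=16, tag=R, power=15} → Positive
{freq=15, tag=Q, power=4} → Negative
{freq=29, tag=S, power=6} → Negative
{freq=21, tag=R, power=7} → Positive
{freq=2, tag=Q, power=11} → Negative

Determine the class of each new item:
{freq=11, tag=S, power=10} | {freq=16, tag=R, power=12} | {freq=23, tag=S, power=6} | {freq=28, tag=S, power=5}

The distinguishing property — tag is R AND freq ≥ 2 — holds for all the 'Positive' cases and none of the 'Negative' cases.
{freq=11, tag=S, power=10}: tag is S, freq = 11, fails the rule → Negative. {freq=16, tag=R, power=12}: tag is R, freq = 16, matches → Positive. {freq=23, tag=S, power=6}: tag is S, freq = 23, fails the rule → Negative. {freq=28, tag=S, power=5}: tag is S, freq = 28, fails the rule → Negative.

Negative, Positive, Negative, Negative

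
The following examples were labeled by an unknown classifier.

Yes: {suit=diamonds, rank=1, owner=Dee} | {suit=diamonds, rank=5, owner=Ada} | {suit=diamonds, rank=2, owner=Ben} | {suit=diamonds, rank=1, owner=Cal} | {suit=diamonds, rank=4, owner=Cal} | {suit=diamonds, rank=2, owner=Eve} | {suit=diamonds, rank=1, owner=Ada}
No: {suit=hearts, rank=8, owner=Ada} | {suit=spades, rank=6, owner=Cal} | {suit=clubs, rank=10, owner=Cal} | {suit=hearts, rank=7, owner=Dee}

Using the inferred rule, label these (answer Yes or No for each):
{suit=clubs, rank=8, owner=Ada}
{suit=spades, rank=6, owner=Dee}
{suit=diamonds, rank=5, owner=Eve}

The distinguishing property — suit is diamonds — holds for all the 'Yes' cases and none of the 'No' cases.
{suit=clubs, rank=8, owner=Ada} → suit is clubs → No.
{suit=spades, rank=6, owner=Dee} → suit is spades → No.
{suit=diamonds, rank=5, owner=Eve} → suit is diamonds → Yes.

No, No, Yes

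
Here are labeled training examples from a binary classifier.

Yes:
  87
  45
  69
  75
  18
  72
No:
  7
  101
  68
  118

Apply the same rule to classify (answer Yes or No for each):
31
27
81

No, Yes, Yes

Rule: multiple of 3. This holds for each 'Yes' example and fails for each 'No' one.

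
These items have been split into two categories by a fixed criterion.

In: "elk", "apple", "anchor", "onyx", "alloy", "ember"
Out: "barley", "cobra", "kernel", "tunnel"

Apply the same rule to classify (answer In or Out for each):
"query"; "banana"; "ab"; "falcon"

The classifier is using: starts with a vowel.
"query" → starts with 'q' → Out.
"banana" → starts with 'b' → Out.
"ab" → starts with 'a' → In.
"falcon" → starts with 'f' → Out.

Out, Out, In, Out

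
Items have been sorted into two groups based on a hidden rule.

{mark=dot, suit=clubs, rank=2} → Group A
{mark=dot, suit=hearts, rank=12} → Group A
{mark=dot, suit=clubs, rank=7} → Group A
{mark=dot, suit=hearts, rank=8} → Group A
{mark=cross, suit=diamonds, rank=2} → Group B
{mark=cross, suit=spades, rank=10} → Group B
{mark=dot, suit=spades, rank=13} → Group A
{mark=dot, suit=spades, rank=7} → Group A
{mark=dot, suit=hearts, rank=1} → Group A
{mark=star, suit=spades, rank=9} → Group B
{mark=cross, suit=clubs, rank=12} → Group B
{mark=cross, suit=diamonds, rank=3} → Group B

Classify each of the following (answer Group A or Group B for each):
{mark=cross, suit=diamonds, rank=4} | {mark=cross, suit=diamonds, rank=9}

The rule appears to be: mark is dot.
Group B: {mark=cross, suit=diamonds, rank=4}, since mark is cross. Group B: {mark=cross, suit=diamonds, rank=9}, since mark is cross.

Group B, Group B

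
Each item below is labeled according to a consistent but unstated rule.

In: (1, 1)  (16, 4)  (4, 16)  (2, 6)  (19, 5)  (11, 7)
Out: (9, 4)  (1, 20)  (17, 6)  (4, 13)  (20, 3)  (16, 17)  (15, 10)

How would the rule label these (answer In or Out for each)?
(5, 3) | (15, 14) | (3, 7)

'In' ⟺ sum is even.
(5, 3): 5+3 = 8, has this property → In. (15, 14): 15+14 = 29, does not fit → Out. (3, 7): 3+7 = 10, has this property → In.

In, Out, In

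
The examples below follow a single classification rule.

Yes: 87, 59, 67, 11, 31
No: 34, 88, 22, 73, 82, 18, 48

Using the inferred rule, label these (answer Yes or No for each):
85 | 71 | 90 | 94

No, Yes, No, No

Every 'Yes' example satisfies: ≡ 3 (mod 4). None of the 'No' examples do.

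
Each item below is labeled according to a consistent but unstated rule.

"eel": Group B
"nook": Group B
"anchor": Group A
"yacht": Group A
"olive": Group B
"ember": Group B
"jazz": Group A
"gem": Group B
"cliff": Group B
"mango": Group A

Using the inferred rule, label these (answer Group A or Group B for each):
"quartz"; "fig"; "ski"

Group A, Group B, Group B

The rule appears to be: contains 'a'.
"quartz" → has 'a' → Group A.
"fig" → no 'a' → Group B.
"ski" → no 'a' → Group B.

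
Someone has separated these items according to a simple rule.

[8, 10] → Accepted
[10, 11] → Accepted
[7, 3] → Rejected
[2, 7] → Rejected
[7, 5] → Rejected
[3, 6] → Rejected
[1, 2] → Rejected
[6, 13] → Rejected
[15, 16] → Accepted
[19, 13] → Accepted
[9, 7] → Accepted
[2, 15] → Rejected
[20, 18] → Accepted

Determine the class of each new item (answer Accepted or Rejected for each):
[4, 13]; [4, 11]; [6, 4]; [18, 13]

Rejected, Rejected, Rejected, Accepted

Every 'Accepted' example satisfies: first ≥ 8. None of the 'Rejected' examples do.
[4, 13] — first 4, hence Rejected. [4, 11] — first 4, hence Rejected. [6, 4] — first 6, hence Rejected. [18, 13] — first 18, hence Accepted.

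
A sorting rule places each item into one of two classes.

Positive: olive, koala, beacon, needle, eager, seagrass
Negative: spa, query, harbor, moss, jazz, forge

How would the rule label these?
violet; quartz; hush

Positive, Negative, Negative

All 'Positive' examples share one property — has ≥ 3 vowels — and every 'Negative' example lacks it.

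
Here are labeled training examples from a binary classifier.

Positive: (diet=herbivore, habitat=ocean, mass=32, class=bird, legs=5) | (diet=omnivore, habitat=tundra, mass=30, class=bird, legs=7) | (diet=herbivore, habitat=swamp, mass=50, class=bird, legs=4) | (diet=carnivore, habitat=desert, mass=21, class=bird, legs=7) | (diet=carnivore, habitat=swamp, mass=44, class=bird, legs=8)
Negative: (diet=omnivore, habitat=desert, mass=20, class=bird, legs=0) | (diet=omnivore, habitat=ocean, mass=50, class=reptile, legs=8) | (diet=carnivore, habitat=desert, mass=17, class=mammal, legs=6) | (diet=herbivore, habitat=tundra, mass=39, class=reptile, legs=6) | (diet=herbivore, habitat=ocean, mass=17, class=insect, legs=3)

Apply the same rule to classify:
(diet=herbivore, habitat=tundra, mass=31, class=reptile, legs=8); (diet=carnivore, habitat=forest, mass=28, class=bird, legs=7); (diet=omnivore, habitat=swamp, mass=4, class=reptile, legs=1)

'Positive' ⟺ class is bird AND legs ≥ 3.
(diet=herbivore, habitat=tundra, mass=31, class=reptile, legs=8): class is reptile, legs = 8 — does not pass, so Negative. (diet=carnivore, habitat=forest, mass=28, class=bird, legs=7): class is bird, legs = 7 — fits, so Positive. (diet=omnivore, habitat=swamp, mass=4, class=reptile, legs=1): class is reptile, legs = 1 — does not pass, so Negative.

Negative, Positive, Negative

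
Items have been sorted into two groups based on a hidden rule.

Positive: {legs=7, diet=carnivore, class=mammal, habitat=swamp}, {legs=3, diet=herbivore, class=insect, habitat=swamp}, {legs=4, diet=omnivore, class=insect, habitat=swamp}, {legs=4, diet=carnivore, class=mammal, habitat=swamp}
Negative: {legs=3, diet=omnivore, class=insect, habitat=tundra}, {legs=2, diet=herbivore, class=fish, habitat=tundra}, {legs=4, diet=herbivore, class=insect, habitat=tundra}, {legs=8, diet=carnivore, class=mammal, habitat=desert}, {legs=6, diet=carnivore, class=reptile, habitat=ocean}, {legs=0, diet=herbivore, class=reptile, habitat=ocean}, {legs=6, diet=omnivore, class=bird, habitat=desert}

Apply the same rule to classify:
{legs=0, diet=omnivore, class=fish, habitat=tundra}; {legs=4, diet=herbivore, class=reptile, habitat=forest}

Negative, Negative

Rule: habitat is swamp. This holds for each 'Positive' example and fails for each 'Negative' one.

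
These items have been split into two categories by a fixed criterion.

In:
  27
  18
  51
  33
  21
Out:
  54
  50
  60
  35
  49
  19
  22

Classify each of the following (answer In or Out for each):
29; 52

The common property of the 'In' items is: multiple of 3 AND at most 51. No 'Out' item has it.

Out, Out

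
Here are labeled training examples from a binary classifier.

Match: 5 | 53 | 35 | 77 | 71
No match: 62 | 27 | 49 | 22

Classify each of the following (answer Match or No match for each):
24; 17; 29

Rule: ≡ 5 (mod 6). This holds for each 'Match' example and fails for each 'No match' one.
24: No match (24 mod 6 = 0).
17: Match (17 mod 6 = 5).
29: Match (29 mod 6 = 5).

No match, Match, Match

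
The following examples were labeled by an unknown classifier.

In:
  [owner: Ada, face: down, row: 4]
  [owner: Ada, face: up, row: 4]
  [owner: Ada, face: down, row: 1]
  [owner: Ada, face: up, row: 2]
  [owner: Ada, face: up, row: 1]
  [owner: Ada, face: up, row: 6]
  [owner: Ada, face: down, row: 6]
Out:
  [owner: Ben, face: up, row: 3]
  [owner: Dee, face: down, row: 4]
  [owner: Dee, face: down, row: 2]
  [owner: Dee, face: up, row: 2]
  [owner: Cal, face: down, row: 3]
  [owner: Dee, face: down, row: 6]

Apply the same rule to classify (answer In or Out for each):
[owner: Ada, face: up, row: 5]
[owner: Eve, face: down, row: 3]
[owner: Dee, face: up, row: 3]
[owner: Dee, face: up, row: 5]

In, Out, Out, Out

'In' ⟺ owner is Ada.
In: [owner: Ada, face: up, row: 5], since owner is Ada. Out: [owner: Eve, face: down, row: 3], since owner is Eve. Out: [owner: Dee, face: up, row: 3], since owner is Dee. Out: [owner: Dee, face: up, row: 5], since owner is Dee.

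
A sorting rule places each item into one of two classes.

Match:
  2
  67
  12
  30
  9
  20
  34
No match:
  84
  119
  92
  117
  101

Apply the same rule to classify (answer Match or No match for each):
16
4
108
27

Match, Match, No match, Match

A rule that fits every label: at most 67 — true of each 'Match' example, false of each 'No match' one.
16 → 16 ≤ 67 → Match.
4 → 4 ≤ 67 → Match.
108 → 108 > 67 → No match.
27 → 27 ≤ 67 → Match.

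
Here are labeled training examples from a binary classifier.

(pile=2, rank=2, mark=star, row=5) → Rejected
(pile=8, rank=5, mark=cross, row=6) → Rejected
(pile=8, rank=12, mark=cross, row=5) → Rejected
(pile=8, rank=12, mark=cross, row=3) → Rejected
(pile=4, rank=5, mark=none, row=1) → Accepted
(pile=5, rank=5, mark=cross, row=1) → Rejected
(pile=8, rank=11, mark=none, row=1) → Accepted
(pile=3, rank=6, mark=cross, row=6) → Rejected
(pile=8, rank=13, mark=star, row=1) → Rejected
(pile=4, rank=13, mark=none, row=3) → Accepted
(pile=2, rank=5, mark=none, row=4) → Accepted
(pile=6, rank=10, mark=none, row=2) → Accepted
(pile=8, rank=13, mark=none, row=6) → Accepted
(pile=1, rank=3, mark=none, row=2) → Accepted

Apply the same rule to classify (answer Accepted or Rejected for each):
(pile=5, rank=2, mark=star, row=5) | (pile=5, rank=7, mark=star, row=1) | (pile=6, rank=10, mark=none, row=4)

Rejected, Rejected, Accepted

The simplest hypothesis consistent with all the labels is: mark is none.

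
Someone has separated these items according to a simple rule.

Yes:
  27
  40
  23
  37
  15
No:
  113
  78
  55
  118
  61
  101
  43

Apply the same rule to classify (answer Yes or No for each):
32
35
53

The common property of the 'Yes' items is: at most 40. No 'No' item has it.
32: Yes (32 ≤ 40). 35: Yes (35 ≤ 40). 53: No (53 > 40).

Yes, Yes, No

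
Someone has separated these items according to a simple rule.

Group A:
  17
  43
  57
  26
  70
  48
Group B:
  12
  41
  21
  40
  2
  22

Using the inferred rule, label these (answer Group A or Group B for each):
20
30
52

Group B, Group B, Group A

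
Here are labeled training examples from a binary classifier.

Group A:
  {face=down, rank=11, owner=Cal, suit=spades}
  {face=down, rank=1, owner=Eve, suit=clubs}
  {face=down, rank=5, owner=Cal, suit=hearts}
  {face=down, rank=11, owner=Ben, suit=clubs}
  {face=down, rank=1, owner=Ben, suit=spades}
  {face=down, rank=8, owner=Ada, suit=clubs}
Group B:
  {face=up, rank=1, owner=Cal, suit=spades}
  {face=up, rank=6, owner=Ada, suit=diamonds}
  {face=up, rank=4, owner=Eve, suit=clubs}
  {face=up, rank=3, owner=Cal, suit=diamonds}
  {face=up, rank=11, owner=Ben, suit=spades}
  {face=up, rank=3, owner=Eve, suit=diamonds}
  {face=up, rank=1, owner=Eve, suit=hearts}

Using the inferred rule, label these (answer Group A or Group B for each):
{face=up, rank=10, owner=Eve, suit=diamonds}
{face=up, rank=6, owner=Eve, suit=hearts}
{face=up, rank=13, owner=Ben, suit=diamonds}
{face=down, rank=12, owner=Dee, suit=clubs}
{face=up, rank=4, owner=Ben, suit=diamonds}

Group B, Group B, Group B, Group A, Group B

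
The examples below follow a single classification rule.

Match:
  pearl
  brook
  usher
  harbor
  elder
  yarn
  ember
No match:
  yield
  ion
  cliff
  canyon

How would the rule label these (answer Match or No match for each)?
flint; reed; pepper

No match, Match, Match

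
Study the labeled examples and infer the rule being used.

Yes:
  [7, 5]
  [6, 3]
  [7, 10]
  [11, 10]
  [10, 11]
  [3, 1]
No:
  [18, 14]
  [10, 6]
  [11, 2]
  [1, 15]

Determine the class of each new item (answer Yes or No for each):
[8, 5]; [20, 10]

Yes, No

One predicate separates the groups cleanly: |first − second| ≤ 3.
[8, 5]: |8−5| = 3, passes → Yes.
[20, 10]: |20−10| = 10, does not satisfy this → No.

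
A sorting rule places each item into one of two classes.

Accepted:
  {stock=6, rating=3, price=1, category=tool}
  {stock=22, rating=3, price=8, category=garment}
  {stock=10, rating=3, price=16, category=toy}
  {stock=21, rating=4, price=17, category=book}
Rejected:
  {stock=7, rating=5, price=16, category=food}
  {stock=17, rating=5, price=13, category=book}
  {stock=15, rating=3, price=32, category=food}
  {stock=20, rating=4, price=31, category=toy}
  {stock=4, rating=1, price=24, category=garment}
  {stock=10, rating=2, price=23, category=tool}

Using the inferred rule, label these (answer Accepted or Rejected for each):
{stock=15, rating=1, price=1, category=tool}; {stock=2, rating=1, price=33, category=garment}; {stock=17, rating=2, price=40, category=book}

Accepted, Rejected, Rejected

The common property of the 'Accepted' items is: price ≤ 17 AND rating ≤ 4. No 'Rejected' item has it.
{stock=15, rating=1, price=1, category=tool} — price = 1, rating = 1, hence Accepted. {stock=2, rating=1, price=33, category=garment} — price = 33, rating = 1, hence Rejected. {stock=17, rating=2, price=40, category=book} — price = 40, rating = 2, hence Rejected.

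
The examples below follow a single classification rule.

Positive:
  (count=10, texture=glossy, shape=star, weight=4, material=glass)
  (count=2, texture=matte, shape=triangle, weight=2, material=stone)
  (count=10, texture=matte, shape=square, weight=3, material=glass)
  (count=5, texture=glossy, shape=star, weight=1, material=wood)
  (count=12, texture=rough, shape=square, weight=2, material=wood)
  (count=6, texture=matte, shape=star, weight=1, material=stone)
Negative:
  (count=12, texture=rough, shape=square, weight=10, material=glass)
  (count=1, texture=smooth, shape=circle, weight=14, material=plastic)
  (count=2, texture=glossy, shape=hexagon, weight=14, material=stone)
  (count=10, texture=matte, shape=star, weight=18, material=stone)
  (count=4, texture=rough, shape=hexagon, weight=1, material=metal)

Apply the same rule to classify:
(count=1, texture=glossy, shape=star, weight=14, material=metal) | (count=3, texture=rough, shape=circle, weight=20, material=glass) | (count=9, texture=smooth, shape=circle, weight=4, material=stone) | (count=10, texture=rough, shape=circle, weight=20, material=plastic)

'Positive' ⟺ count ≠ 4 AND weight ≤ 4.
(count=1, texture=glossy, shape=star, weight=14, material=metal): Negative (count = 1, weight = 14). (count=3, texture=rough, shape=circle, weight=20, material=glass): Negative (count = 3, weight = 20). (count=9, texture=smooth, shape=circle, weight=4, material=stone): Positive (count = 9, weight = 4). (count=10, texture=rough, shape=circle, weight=20, material=plastic): Negative (count = 10, weight = 20).

Negative, Negative, Positive, Negative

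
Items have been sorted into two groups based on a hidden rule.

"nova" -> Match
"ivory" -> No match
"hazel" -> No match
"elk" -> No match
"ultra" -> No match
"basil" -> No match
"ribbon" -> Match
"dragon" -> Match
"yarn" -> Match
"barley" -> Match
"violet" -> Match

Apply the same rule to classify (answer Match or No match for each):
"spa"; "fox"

No match, No match

The distinguishing property — even length — holds for all the 'Match' cases and none of the 'No match' cases.
"spa": length 3 — does not fit, so No match. "fox": length 3 — does not fit, so No match.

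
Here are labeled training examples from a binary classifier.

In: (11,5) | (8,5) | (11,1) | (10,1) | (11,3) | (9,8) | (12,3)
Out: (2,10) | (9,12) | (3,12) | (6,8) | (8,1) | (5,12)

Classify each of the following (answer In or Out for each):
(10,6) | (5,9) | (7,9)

All 'In' examples share one property — first > second AND sum ≥ 11 — and every 'Out' example lacks it.

In, Out, Out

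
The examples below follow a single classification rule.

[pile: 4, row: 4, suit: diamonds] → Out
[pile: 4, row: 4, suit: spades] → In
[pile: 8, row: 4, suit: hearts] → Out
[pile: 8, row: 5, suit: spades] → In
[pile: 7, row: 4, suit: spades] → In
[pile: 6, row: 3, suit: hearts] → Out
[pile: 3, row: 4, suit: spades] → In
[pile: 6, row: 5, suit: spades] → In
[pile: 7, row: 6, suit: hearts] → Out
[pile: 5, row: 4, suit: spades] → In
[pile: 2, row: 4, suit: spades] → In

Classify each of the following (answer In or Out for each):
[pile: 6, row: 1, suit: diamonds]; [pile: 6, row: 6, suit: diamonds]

The pattern is that an item is 'In' exactly when: suit is spades.
[pile: 6, row: 1, suit: diamonds]: suit is diamonds, doesn't match → Out.
[pile: 6, row: 6, suit: diamonds]: suit is diamonds, doesn't match → Out.

Out, Out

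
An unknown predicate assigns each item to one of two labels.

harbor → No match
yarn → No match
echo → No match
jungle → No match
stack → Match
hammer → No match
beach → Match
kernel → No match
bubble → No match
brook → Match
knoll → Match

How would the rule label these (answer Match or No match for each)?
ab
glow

All 'Match' examples share one property — odd length — and every 'No match' example lacks it.
ab: length 2, fails the rule → No match. glow: length 4, fails the rule → No match.

No match, No match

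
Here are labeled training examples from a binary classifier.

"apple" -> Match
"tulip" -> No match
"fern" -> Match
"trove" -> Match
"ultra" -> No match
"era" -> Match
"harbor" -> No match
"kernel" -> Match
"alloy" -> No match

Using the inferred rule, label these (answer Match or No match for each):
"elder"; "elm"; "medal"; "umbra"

Match, Match, Match, No match

Comparing the two groups points to one rule — contains 'e'.
Match: "elder", since has 'e'. Match: "elm", since has 'e'. Match: "medal", since has 'e'. No match: "umbra", since no 'e'.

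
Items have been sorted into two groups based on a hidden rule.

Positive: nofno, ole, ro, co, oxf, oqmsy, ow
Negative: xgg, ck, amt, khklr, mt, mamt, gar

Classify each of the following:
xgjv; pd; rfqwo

Negative, Negative, Positive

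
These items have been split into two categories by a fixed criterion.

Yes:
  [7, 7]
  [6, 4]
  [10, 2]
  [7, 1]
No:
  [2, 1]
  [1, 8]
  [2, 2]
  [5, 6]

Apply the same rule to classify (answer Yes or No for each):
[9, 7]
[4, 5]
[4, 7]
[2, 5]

Yes, No, No, No

The common property of the 'Yes' items is: first ≥ 6. No 'No' item has it.
[9, 7] — first 9, hence Yes. [4, 5] — first 4, hence No. [4, 7] — first 4, hence No. [2, 5] — first 2, hence No.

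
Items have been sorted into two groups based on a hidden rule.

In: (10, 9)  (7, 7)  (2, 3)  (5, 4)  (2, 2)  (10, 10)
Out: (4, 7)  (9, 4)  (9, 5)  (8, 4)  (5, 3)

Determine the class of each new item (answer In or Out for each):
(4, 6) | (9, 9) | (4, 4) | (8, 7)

Out, In, In, In

A rule that fits every label: |first − second| ≤ 1 — true of each 'In' example, false of each 'Out' one.
Out: (4, 6), since |4−6| = 2.
In: (9, 9), since |9−9| = 0.
In: (4, 4), since |4−4| = 0.
In: (8, 7), since |8−7| = 1.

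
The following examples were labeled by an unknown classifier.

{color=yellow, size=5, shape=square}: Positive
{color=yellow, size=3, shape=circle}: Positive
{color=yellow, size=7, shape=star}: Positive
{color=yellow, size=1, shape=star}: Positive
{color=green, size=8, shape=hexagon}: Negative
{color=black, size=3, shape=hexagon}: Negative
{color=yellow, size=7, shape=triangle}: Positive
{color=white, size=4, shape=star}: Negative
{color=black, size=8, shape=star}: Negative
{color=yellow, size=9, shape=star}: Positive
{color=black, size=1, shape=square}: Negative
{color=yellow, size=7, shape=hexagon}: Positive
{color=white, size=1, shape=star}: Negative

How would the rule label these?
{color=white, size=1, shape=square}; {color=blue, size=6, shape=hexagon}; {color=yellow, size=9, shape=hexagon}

Checking candidate rules against both groups, what survives is: color is yellow.
{color=white, size=1, shape=square} — color is white, hence Negative. {color=blue, size=6, shape=hexagon} — color is blue, hence Negative. {color=yellow, size=9, shape=hexagon} — color is yellow, hence Positive.

Negative, Negative, Positive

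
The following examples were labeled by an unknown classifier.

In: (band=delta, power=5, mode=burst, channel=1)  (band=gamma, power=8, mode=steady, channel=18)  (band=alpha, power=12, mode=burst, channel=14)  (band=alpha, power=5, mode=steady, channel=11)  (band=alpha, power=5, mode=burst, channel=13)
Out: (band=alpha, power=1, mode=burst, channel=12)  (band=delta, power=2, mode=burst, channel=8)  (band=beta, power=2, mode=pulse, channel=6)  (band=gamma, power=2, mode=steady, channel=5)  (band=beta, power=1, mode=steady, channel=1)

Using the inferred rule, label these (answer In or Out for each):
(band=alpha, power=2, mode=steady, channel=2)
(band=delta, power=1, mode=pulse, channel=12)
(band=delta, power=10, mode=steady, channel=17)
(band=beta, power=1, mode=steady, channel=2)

All 'In' examples share one property — power ≥ 5 — and every 'Out' example lacks it.

Out, Out, In, Out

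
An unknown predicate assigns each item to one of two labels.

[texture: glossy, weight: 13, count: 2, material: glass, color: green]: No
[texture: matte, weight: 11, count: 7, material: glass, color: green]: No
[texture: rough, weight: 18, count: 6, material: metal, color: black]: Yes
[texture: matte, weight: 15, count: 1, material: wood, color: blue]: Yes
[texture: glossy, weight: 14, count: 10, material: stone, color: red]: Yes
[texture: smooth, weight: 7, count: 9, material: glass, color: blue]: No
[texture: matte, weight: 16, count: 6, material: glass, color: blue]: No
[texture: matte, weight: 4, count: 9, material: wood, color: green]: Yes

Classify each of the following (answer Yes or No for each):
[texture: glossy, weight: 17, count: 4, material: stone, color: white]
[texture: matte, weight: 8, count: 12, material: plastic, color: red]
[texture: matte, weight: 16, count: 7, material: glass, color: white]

Checking candidate rules against both groups, what survives is: material is not glass.

Yes, Yes, No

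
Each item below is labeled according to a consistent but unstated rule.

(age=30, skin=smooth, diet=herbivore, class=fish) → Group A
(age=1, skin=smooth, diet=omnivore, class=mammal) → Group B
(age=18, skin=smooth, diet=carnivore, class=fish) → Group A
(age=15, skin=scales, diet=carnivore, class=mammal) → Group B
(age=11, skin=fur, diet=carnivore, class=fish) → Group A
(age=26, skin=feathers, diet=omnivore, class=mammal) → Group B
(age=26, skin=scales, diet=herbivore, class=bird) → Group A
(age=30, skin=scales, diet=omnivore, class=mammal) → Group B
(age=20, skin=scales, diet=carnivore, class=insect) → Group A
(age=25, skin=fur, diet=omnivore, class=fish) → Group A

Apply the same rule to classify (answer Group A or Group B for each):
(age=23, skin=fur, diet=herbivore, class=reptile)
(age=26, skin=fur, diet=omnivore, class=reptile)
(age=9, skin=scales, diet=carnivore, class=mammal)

The simplest hypothesis consistent with all the labels is: class is not mammal.
(age=23, skin=fur, diet=herbivore, class=reptile): Group A (class is reptile).
(age=26, skin=fur, diet=omnivore, class=reptile): Group A (class is reptile).
(age=9, skin=scales, diet=carnivore, class=mammal): Group B (class is mammal).

Group A, Group A, Group B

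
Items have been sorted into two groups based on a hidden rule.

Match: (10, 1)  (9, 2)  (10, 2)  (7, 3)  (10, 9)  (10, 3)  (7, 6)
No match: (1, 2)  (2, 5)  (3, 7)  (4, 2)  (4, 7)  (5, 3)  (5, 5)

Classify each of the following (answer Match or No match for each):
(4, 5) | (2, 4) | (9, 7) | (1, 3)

No match, No match, Match, No match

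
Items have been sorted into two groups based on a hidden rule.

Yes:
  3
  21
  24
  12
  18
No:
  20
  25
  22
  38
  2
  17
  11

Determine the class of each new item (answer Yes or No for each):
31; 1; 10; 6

No, No, No, Yes

The pattern is that an item is 'Yes' exactly when: multiple of 3.
31: 31 = 3·10 + 1 — doesn't match, so No.
1: 1 = 3·0 + 1 — doesn't match, so No.
10: 10 = 3·3 + 1 — doesn't match, so No.
6: 6 = 3·2 — fits, so Yes.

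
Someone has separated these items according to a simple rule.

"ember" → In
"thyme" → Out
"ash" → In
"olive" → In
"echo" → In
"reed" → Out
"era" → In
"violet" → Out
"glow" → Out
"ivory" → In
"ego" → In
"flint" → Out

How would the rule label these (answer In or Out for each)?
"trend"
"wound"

Out, Out

A rule that fits every label: starts with a vowel — true of each 'In' example, false of each 'Out' one.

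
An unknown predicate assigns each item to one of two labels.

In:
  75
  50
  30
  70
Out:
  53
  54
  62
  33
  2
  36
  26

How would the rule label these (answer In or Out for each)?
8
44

Looking at the examples, the only property every 'In' case has and every 'Out' case lacks is: multiple of 5.
8: 8 = 5·1 + 3 — fails the rule, so Out. 44: 44 = 5·8 + 4 — fails the rule, so Out.

Out, Out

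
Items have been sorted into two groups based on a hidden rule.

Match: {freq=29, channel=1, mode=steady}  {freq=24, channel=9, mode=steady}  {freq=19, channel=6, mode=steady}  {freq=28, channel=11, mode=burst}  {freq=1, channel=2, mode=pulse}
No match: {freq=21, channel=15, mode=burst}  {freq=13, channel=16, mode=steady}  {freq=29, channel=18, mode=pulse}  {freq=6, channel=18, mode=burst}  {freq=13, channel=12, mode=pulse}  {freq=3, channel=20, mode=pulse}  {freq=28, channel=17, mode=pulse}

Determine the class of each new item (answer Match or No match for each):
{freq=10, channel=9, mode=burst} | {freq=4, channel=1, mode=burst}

A rule that fits every label: channel ≤ 11 — true of each 'Match' example, false of each 'No match' one.
{freq=10, channel=9, mode=burst} — channel = 9, hence Match. {freq=4, channel=1, mode=burst} — channel = 1, hence Match.

Match, Match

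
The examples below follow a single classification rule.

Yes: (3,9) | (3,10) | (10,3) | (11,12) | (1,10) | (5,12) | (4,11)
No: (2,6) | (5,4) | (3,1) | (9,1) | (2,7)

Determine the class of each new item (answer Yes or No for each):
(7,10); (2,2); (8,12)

Yes, No, Yes

Rule: sum ≥ 11. This holds for each 'Yes' example and fails for each 'No' one.
(7,10): 7+10 = 17 — fits, so Yes.
(2,2): 2+2 = 4 — doesn't match, so No.
(8,12): 8+12 = 20 — fits, so Yes.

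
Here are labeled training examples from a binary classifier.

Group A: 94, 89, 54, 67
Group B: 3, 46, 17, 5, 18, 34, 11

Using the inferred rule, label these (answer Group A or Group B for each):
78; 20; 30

Group A, Group B, Group B

The distinguishing property — at least 54 — holds for all the 'Group A' cases and none of the 'Group B' cases.
Group A: 78, since 78 ≥ 54. Group B: 20, since 20 < 54. Group B: 30, since 30 < 54.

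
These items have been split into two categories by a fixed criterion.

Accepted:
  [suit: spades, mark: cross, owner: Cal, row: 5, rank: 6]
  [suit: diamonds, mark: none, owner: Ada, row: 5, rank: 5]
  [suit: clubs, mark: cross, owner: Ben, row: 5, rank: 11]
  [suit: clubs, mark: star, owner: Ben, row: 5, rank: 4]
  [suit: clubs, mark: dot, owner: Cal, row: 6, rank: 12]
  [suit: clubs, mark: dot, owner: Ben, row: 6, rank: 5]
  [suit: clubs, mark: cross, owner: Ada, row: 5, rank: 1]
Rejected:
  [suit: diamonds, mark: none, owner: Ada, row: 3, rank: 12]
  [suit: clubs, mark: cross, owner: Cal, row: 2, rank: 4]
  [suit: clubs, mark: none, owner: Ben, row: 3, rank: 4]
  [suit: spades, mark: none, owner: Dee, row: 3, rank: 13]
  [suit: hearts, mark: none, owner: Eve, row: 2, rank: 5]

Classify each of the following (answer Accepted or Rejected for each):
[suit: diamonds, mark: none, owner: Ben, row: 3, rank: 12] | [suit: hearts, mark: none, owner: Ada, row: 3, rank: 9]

A rule that fits every label: row ≥ 5 — true of each 'Accepted' example, false of each 'Rejected' one.

Rejected, Rejected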